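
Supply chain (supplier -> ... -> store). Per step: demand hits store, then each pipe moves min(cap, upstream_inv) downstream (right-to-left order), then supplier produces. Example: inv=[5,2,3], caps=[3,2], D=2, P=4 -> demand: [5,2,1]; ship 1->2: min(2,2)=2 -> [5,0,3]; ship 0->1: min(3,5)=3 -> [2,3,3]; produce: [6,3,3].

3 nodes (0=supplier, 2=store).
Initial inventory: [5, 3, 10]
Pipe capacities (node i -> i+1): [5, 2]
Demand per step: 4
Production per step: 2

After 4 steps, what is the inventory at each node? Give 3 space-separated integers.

Step 1: demand=4,sold=4 ship[1->2]=2 ship[0->1]=5 prod=2 -> inv=[2 6 8]
Step 2: demand=4,sold=4 ship[1->2]=2 ship[0->1]=2 prod=2 -> inv=[2 6 6]
Step 3: demand=4,sold=4 ship[1->2]=2 ship[0->1]=2 prod=2 -> inv=[2 6 4]
Step 4: demand=4,sold=4 ship[1->2]=2 ship[0->1]=2 prod=2 -> inv=[2 6 2]

2 6 2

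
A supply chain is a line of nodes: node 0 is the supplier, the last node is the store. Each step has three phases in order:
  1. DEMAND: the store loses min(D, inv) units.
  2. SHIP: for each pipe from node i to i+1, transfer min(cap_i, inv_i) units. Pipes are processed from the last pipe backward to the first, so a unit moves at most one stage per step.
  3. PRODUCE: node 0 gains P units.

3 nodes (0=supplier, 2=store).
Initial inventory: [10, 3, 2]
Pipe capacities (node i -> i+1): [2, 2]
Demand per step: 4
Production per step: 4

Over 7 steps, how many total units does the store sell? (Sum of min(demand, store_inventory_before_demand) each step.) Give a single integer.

Step 1: sold=2 (running total=2) -> [12 3 2]
Step 2: sold=2 (running total=4) -> [14 3 2]
Step 3: sold=2 (running total=6) -> [16 3 2]
Step 4: sold=2 (running total=8) -> [18 3 2]
Step 5: sold=2 (running total=10) -> [20 3 2]
Step 6: sold=2 (running total=12) -> [22 3 2]
Step 7: sold=2 (running total=14) -> [24 3 2]

Answer: 14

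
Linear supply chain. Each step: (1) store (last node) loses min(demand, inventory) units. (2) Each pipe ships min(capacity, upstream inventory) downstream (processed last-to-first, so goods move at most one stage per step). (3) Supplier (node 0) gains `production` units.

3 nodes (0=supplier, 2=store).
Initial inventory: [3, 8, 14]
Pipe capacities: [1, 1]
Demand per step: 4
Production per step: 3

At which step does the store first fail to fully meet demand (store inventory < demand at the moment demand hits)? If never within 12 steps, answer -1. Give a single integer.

Step 1: demand=4,sold=4 ship[1->2]=1 ship[0->1]=1 prod=3 -> [5 8 11]
Step 2: demand=4,sold=4 ship[1->2]=1 ship[0->1]=1 prod=3 -> [7 8 8]
Step 3: demand=4,sold=4 ship[1->2]=1 ship[0->1]=1 prod=3 -> [9 8 5]
Step 4: demand=4,sold=4 ship[1->2]=1 ship[0->1]=1 prod=3 -> [11 8 2]
Step 5: demand=4,sold=2 ship[1->2]=1 ship[0->1]=1 prod=3 -> [13 8 1]
Step 6: demand=4,sold=1 ship[1->2]=1 ship[0->1]=1 prod=3 -> [15 8 1]
Step 7: demand=4,sold=1 ship[1->2]=1 ship[0->1]=1 prod=3 -> [17 8 1]
Step 8: demand=4,sold=1 ship[1->2]=1 ship[0->1]=1 prod=3 -> [19 8 1]
Step 9: demand=4,sold=1 ship[1->2]=1 ship[0->1]=1 prod=3 -> [21 8 1]
Step 10: demand=4,sold=1 ship[1->2]=1 ship[0->1]=1 prod=3 -> [23 8 1]
Step 11: demand=4,sold=1 ship[1->2]=1 ship[0->1]=1 prod=3 -> [25 8 1]
Step 12: demand=4,sold=1 ship[1->2]=1 ship[0->1]=1 prod=3 -> [27 8 1]
First stockout at step 5

5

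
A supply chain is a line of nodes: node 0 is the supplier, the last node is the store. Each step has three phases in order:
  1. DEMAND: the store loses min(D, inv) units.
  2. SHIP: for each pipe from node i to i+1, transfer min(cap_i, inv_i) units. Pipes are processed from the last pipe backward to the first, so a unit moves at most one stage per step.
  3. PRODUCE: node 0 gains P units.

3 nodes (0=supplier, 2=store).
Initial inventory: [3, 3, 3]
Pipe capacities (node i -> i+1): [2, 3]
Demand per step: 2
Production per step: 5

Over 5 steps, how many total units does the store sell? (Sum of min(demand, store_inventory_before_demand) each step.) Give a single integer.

Answer: 10

Derivation:
Step 1: sold=2 (running total=2) -> [6 2 4]
Step 2: sold=2 (running total=4) -> [9 2 4]
Step 3: sold=2 (running total=6) -> [12 2 4]
Step 4: sold=2 (running total=8) -> [15 2 4]
Step 5: sold=2 (running total=10) -> [18 2 4]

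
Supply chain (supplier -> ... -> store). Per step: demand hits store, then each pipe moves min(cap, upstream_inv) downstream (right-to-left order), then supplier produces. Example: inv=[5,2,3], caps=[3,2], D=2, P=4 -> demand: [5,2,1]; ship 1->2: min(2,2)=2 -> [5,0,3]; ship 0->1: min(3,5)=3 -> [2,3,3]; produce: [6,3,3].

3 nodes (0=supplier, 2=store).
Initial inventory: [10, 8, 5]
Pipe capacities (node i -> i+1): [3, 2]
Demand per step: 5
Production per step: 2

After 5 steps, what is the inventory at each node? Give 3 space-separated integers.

Step 1: demand=5,sold=5 ship[1->2]=2 ship[0->1]=3 prod=2 -> inv=[9 9 2]
Step 2: demand=5,sold=2 ship[1->2]=2 ship[0->1]=3 prod=2 -> inv=[8 10 2]
Step 3: demand=5,sold=2 ship[1->2]=2 ship[0->1]=3 prod=2 -> inv=[7 11 2]
Step 4: demand=5,sold=2 ship[1->2]=2 ship[0->1]=3 prod=2 -> inv=[6 12 2]
Step 5: demand=5,sold=2 ship[1->2]=2 ship[0->1]=3 prod=2 -> inv=[5 13 2]

5 13 2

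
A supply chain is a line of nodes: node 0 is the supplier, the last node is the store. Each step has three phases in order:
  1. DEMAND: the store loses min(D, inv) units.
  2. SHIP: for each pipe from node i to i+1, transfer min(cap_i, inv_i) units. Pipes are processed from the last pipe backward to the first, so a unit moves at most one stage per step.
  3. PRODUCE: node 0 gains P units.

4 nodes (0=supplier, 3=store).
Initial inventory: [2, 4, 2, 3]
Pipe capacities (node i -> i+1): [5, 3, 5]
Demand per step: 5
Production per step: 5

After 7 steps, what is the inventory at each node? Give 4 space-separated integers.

Step 1: demand=5,sold=3 ship[2->3]=2 ship[1->2]=3 ship[0->1]=2 prod=5 -> inv=[5 3 3 2]
Step 2: demand=5,sold=2 ship[2->3]=3 ship[1->2]=3 ship[0->1]=5 prod=5 -> inv=[5 5 3 3]
Step 3: demand=5,sold=3 ship[2->3]=3 ship[1->2]=3 ship[0->1]=5 prod=5 -> inv=[5 7 3 3]
Step 4: demand=5,sold=3 ship[2->3]=3 ship[1->2]=3 ship[0->1]=5 prod=5 -> inv=[5 9 3 3]
Step 5: demand=5,sold=3 ship[2->3]=3 ship[1->2]=3 ship[0->1]=5 prod=5 -> inv=[5 11 3 3]
Step 6: demand=5,sold=3 ship[2->3]=3 ship[1->2]=3 ship[0->1]=5 prod=5 -> inv=[5 13 3 3]
Step 7: demand=5,sold=3 ship[2->3]=3 ship[1->2]=3 ship[0->1]=5 prod=5 -> inv=[5 15 3 3]

5 15 3 3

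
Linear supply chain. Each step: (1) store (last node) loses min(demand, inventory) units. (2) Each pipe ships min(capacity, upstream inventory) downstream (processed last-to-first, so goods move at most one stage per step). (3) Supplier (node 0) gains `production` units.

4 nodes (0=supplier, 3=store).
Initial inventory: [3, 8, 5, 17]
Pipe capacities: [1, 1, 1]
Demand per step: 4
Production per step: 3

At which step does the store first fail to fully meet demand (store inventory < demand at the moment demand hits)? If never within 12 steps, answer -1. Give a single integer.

Step 1: demand=4,sold=4 ship[2->3]=1 ship[1->2]=1 ship[0->1]=1 prod=3 -> [5 8 5 14]
Step 2: demand=4,sold=4 ship[2->3]=1 ship[1->2]=1 ship[0->1]=1 prod=3 -> [7 8 5 11]
Step 3: demand=4,sold=4 ship[2->3]=1 ship[1->2]=1 ship[0->1]=1 prod=3 -> [9 8 5 8]
Step 4: demand=4,sold=4 ship[2->3]=1 ship[1->2]=1 ship[0->1]=1 prod=3 -> [11 8 5 5]
Step 5: demand=4,sold=4 ship[2->3]=1 ship[1->2]=1 ship[0->1]=1 prod=3 -> [13 8 5 2]
Step 6: demand=4,sold=2 ship[2->3]=1 ship[1->2]=1 ship[0->1]=1 prod=3 -> [15 8 5 1]
Step 7: demand=4,sold=1 ship[2->3]=1 ship[1->2]=1 ship[0->1]=1 prod=3 -> [17 8 5 1]
Step 8: demand=4,sold=1 ship[2->3]=1 ship[1->2]=1 ship[0->1]=1 prod=3 -> [19 8 5 1]
Step 9: demand=4,sold=1 ship[2->3]=1 ship[1->2]=1 ship[0->1]=1 prod=3 -> [21 8 5 1]
Step 10: demand=4,sold=1 ship[2->3]=1 ship[1->2]=1 ship[0->1]=1 prod=3 -> [23 8 5 1]
Step 11: demand=4,sold=1 ship[2->3]=1 ship[1->2]=1 ship[0->1]=1 prod=3 -> [25 8 5 1]
Step 12: demand=4,sold=1 ship[2->3]=1 ship[1->2]=1 ship[0->1]=1 prod=3 -> [27 8 5 1]
First stockout at step 6

6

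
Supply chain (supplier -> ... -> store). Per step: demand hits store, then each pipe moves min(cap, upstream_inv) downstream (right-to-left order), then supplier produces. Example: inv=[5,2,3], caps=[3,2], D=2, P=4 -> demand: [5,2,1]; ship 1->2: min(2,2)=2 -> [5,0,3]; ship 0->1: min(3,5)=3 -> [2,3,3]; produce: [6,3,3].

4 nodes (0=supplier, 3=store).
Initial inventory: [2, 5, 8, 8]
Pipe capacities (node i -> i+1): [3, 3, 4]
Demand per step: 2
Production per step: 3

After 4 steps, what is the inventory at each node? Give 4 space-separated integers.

Step 1: demand=2,sold=2 ship[2->3]=4 ship[1->2]=3 ship[0->1]=2 prod=3 -> inv=[3 4 7 10]
Step 2: demand=2,sold=2 ship[2->3]=4 ship[1->2]=3 ship[0->1]=3 prod=3 -> inv=[3 4 6 12]
Step 3: demand=2,sold=2 ship[2->3]=4 ship[1->2]=3 ship[0->1]=3 prod=3 -> inv=[3 4 5 14]
Step 4: demand=2,sold=2 ship[2->3]=4 ship[1->2]=3 ship[0->1]=3 prod=3 -> inv=[3 4 4 16]

3 4 4 16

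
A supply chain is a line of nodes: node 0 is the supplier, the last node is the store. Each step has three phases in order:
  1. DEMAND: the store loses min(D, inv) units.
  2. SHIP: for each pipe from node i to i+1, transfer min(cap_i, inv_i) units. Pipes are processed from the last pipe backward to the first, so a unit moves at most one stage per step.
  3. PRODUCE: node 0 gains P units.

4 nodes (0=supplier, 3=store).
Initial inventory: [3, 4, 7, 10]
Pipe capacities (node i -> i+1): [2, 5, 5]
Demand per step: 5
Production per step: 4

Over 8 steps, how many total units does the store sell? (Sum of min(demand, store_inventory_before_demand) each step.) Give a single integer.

Step 1: sold=5 (running total=5) -> [5 2 6 10]
Step 2: sold=5 (running total=10) -> [7 2 3 10]
Step 3: sold=5 (running total=15) -> [9 2 2 8]
Step 4: sold=5 (running total=20) -> [11 2 2 5]
Step 5: sold=5 (running total=25) -> [13 2 2 2]
Step 6: sold=2 (running total=27) -> [15 2 2 2]
Step 7: sold=2 (running total=29) -> [17 2 2 2]
Step 8: sold=2 (running total=31) -> [19 2 2 2]

Answer: 31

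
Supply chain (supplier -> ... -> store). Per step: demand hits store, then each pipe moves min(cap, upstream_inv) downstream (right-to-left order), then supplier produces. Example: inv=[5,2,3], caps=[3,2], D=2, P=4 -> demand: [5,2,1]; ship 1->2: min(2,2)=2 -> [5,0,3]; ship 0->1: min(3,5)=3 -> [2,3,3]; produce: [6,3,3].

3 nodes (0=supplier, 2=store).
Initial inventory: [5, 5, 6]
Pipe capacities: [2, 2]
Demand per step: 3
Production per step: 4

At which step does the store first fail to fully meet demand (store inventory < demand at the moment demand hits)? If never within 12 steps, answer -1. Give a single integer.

Step 1: demand=3,sold=3 ship[1->2]=2 ship[0->1]=2 prod=4 -> [7 5 5]
Step 2: demand=3,sold=3 ship[1->2]=2 ship[0->1]=2 prod=4 -> [9 5 4]
Step 3: demand=3,sold=3 ship[1->2]=2 ship[0->1]=2 prod=4 -> [11 5 3]
Step 4: demand=3,sold=3 ship[1->2]=2 ship[0->1]=2 prod=4 -> [13 5 2]
Step 5: demand=3,sold=2 ship[1->2]=2 ship[0->1]=2 prod=4 -> [15 5 2]
Step 6: demand=3,sold=2 ship[1->2]=2 ship[0->1]=2 prod=4 -> [17 5 2]
Step 7: demand=3,sold=2 ship[1->2]=2 ship[0->1]=2 prod=4 -> [19 5 2]
Step 8: demand=3,sold=2 ship[1->2]=2 ship[0->1]=2 prod=4 -> [21 5 2]
Step 9: demand=3,sold=2 ship[1->2]=2 ship[0->1]=2 prod=4 -> [23 5 2]
Step 10: demand=3,sold=2 ship[1->2]=2 ship[0->1]=2 prod=4 -> [25 5 2]
Step 11: demand=3,sold=2 ship[1->2]=2 ship[0->1]=2 prod=4 -> [27 5 2]
Step 12: demand=3,sold=2 ship[1->2]=2 ship[0->1]=2 prod=4 -> [29 5 2]
First stockout at step 5

5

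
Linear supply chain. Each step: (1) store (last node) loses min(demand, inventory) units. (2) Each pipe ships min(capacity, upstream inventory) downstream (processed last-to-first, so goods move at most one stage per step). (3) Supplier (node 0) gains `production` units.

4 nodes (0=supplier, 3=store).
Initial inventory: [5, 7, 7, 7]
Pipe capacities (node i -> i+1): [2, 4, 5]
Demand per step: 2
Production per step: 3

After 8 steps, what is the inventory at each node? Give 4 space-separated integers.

Step 1: demand=2,sold=2 ship[2->3]=5 ship[1->2]=4 ship[0->1]=2 prod=3 -> inv=[6 5 6 10]
Step 2: demand=2,sold=2 ship[2->3]=5 ship[1->2]=4 ship[0->1]=2 prod=3 -> inv=[7 3 5 13]
Step 3: demand=2,sold=2 ship[2->3]=5 ship[1->2]=3 ship[0->1]=2 prod=3 -> inv=[8 2 3 16]
Step 4: demand=2,sold=2 ship[2->3]=3 ship[1->2]=2 ship[0->1]=2 prod=3 -> inv=[9 2 2 17]
Step 5: demand=2,sold=2 ship[2->3]=2 ship[1->2]=2 ship[0->1]=2 prod=3 -> inv=[10 2 2 17]
Step 6: demand=2,sold=2 ship[2->3]=2 ship[1->2]=2 ship[0->1]=2 prod=3 -> inv=[11 2 2 17]
Step 7: demand=2,sold=2 ship[2->3]=2 ship[1->2]=2 ship[0->1]=2 prod=3 -> inv=[12 2 2 17]
Step 8: demand=2,sold=2 ship[2->3]=2 ship[1->2]=2 ship[0->1]=2 prod=3 -> inv=[13 2 2 17]

13 2 2 17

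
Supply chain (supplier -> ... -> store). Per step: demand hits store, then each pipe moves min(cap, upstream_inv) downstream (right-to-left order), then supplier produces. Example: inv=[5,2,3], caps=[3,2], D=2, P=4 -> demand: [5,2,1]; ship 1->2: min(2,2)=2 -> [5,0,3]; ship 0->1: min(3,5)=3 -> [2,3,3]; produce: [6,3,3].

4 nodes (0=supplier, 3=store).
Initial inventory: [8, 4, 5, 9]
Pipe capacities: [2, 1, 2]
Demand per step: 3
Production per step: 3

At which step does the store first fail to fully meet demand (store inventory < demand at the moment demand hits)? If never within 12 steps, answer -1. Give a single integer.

Step 1: demand=3,sold=3 ship[2->3]=2 ship[1->2]=1 ship[0->1]=2 prod=3 -> [9 5 4 8]
Step 2: demand=3,sold=3 ship[2->3]=2 ship[1->2]=1 ship[0->1]=2 prod=3 -> [10 6 3 7]
Step 3: demand=3,sold=3 ship[2->3]=2 ship[1->2]=1 ship[0->1]=2 prod=3 -> [11 7 2 6]
Step 4: demand=3,sold=3 ship[2->3]=2 ship[1->2]=1 ship[0->1]=2 prod=3 -> [12 8 1 5]
Step 5: demand=3,sold=3 ship[2->3]=1 ship[1->2]=1 ship[0->1]=2 prod=3 -> [13 9 1 3]
Step 6: demand=3,sold=3 ship[2->3]=1 ship[1->2]=1 ship[0->1]=2 prod=3 -> [14 10 1 1]
Step 7: demand=3,sold=1 ship[2->3]=1 ship[1->2]=1 ship[0->1]=2 prod=3 -> [15 11 1 1]
Step 8: demand=3,sold=1 ship[2->3]=1 ship[1->2]=1 ship[0->1]=2 prod=3 -> [16 12 1 1]
Step 9: demand=3,sold=1 ship[2->3]=1 ship[1->2]=1 ship[0->1]=2 prod=3 -> [17 13 1 1]
Step 10: demand=3,sold=1 ship[2->3]=1 ship[1->2]=1 ship[0->1]=2 prod=3 -> [18 14 1 1]
Step 11: demand=3,sold=1 ship[2->3]=1 ship[1->2]=1 ship[0->1]=2 prod=3 -> [19 15 1 1]
Step 12: demand=3,sold=1 ship[2->3]=1 ship[1->2]=1 ship[0->1]=2 prod=3 -> [20 16 1 1]
First stockout at step 7

7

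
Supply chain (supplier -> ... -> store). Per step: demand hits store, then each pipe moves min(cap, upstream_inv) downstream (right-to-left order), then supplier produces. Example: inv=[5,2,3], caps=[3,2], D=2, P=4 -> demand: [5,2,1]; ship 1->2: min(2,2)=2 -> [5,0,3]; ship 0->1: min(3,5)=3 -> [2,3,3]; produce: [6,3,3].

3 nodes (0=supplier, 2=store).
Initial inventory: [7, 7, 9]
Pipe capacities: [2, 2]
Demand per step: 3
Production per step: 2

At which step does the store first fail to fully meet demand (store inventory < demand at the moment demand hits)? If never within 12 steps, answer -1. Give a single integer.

Step 1: demand=3,sold=3 ship[1->2]=2 ship[0->1]=2 prod=2 -> [7 7 8]
Step 2: demand=3,sold=3 ship[1->2]=2 ship[0->1]=2 prod=2 -> [7 7 7]
Step 3: demand=3,sold=3 ship[1->2]=2 ship[0->1]=2 prod=2 -> [7 7 6]
Step 4: demand=3,sold=3 ship[1->2]=2 ship[0->1]=2 prod=2 -> [7 7 5]
Step 5: demand=3,sold=3 ship[1->2]=2 ship[0->1]=2 prod=2 -> [7 7 4]
Step 6: demand=3,sold=3 ship[1->2]=2 ship[0->1]=2 prod=2 -> [7 7 3]
Step 7: demand=3,sold=3 ship[1->2]=2 ship[0->1]=2 prod=2 -> [7 7 2]
Step 8: demand=3,sold=2 ship[1->2]=2 ship[0->1]=2 prod=2 -> [7 7 2]
Step 9: demand=3,sold=2 ship[1->2]=2 ship[0->1]=2 prod=2 -> [7 7 2]
Step 10: demand=3,sold=2 ship[1->2]=2 ship[0->1]=2 prod=2 -> [7 7 2]
Step 11: demand=3,sold=2 ship[1->2]=2 ship[0->1]=2 prod=2 -> [7 7 2]
Step 12: demand=3,sold=2 ship[1->2]=2 ship[0->1]=2 prod=2 -> [7 7 2]
First stockout at step 8

8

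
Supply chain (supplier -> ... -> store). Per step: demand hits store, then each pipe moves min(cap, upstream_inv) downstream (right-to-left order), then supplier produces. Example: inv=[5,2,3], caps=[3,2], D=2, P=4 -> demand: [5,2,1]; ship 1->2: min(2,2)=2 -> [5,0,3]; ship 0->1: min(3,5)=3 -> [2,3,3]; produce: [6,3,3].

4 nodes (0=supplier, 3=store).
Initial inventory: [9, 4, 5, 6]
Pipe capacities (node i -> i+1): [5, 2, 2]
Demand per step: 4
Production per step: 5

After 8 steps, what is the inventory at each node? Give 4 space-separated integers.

Step 1: demand=4,sold=4 ship[2->3]=2 ship[1->2]=2 ship[0->1]=5 prod=5 -> inv=[9 7 5 4]
Step 2: demand=4,sold=4 ship[2->3]=2 ship[1->2]=2 ship[0->1]=5 prod=5 -> inv=[9 10 5 2]
Step 3: demand=4,sold=2 ship[2->3]=2 ship[1->2]=2 ship[0->1]=5 prod=5 -> inv=[9 13 5 2]
Step 4: demand=4,sold=2 ship[2->3]=2 ship[1->2]=2 ship[0->1]=5 prod=5 -> inv=[9 16 5 2]
Step 5: demand=4,sold=2 ship[2->3]=2 ship[1->2]=2 ship[0->1]=5 prod=5 -> inv=[9 19 5 2]
Step 6: demand=4,sold=2 ship[2->3]=2 ship[1->2]=2 ship[0->1]=5 prod=5 -> inv=[9 22 5 2]
Step 7: demand=4,sold=2 ship[2->3]=2 ship[1->2]=2 ship[0->1]=5 prod=5 -> inv=[9 25 5 2]
Step 8: demand=4,sold=2 ship[2->3]=2 ship[1->2]=2 ship[0->1]=5 prod=5 -> inv=[9 28 5 2]

9 28 5 2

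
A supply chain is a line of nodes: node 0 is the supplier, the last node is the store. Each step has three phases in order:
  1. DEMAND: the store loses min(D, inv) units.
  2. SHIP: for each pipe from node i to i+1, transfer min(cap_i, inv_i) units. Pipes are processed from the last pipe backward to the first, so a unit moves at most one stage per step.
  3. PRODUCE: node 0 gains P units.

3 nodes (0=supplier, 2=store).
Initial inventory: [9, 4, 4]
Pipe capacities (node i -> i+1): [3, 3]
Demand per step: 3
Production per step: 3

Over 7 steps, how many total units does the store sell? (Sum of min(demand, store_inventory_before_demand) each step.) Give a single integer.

Step 1: sold=3 (running total=3) -> [9 4 4]
Step 2: sold=3 (running total=6) -> [9 4 4]
Step 3: sold=3 (running total=9) -> [9 4 4]
Step 4: sold=3 (running total=12) -> [9 4 4]
Step 5: sold=3 (running total=15) -> [9 4 4]
Step 6: sold=3 (running total=18) -> [9 4 4]
Step 7: sold=3 (running total=21) -> [9 4 4]

Answer: 21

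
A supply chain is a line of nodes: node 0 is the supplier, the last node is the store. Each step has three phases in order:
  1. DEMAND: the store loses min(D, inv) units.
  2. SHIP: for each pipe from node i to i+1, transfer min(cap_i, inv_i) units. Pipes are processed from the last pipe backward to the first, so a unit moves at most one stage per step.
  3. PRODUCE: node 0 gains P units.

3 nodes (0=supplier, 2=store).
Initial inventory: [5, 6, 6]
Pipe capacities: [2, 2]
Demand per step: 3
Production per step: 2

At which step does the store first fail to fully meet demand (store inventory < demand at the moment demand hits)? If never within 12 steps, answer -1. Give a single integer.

Step 1: demand=3,sold=3 ship[1->2]=2 ship[0->1]=2 prod=2 -> [5 6 5]
Step 2: demand=3,sold=3 ship[1->2]=2 ship[0->1]=2 prod=2 -> [5 6 4]
Step 3: demand=3,sold=3 ship[1->2]=2 ship[0->1]=2 prod=2 -> [5 6 3]
Step 4: demand=3,sold=3 ship[1->2]=2 ship[0->1]=2 prod=2 -> [5 6 2]
Step 5: demand=3,sold=2 ship[1->2]=2 ship[0->1]=2 prod=2 -> [5 6 2]
Step 6: demand=3,sold=2 ship[1->2]=2 ship[0->1]=2 prod=2 -> [5 6 2]
Step 7: demand=3,sold=2 ship[1->2]=2 ship[0->1]=2 prod=2 -> [5 6 2]
Step 8: demand=3,sold=2 ship[1->2]=2 ship[0->1]=2 prod=2 -> [5 6 2]
Step 9: demand=3,sold=2 ship[1->2]=2 ship[0->1]=2 prod=2 -> [5 6 2]
Step 10: demand=3,sold=2 ship[1->2]=2 ship[0->1]=2 prod=2 -> [5 6 2]
Step 11: demand=3,sold=2 ship[1->2]=2 ship[0->1]=2 prod=2 -> [5 6 2]
Step 12: demand=3,sold=2 ship[1->2]=2 ship[0->1]=2 prod=2 -> [5 6 2]
First stockout at step 5

5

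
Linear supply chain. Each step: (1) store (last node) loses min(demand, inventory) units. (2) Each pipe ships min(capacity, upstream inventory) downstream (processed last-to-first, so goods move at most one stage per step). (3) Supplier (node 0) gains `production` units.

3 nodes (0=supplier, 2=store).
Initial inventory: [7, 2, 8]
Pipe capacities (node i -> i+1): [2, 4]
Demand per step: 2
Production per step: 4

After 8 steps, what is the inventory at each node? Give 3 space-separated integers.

Step 1: demand=2,sold=2 ship[1->2]=2 ship[0->1]=2 prod=4 -> inv=[9 2 8]
Step 2: demand=2,sold=2 ship[1->2]=2 ship[0->1]=2 prod=4 -> inv=[11 2 8]
Step 3: demand=2,sold=2 ship[1->2]=2 ship[0->1]=2 prod=4 -> inv=[13 2 8]
Step 4: demand=2,sold=2 ship[1->2]=2 ship[0->1]=2 prod=4 -> inv=[15 2 8]
Step 5: demand=2,sold=2 ship[1->2]=2 ship[0->1]=2 prod=4 -> inv=[17 2 8]
Step 6: demand=2,sold=2 ship[1->2]=2 ship[0->1]=2 prod=4 -> inv=[19 2 8]
Step 7: demand=2,sold=2 ship[1->2]=2 ship[0->1]=2 prod=4 -> inv=[21 2 8]
Step 8: demand=2,sold=2 ship[1->2]=2 ship[0->1]=2 prod=4 -> inv=[23 2 8]

23 2 8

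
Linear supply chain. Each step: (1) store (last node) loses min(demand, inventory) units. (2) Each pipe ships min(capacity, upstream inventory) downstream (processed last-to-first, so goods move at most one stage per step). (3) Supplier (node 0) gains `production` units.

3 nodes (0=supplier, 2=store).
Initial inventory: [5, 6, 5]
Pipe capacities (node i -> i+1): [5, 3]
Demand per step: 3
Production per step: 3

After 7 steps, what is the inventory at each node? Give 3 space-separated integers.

Step 1: demand=3,sold=3 ship[1->2]=3 ship[0->1]=5 prod=3 -> inv=[3 8 5]
Step 2: demand=3,sold=3 ship[1->2]=3 ship[0->1]=3 prod=3 -> inv=[3 8 5]
Step 3: demand=3,sold=3 ship[1->2]=3 ship[0->1]=3 prod=3 -> inv=[3 8 5]
Step 4: demand=3,sold=3 ship[1->2]=3 ship[0->1]=3 prod=3 -> inv=[3 8 5]
Step 5: demand=3,sold=3 ship[1->2]=3 ship[0->1]=3 prod=3 -> inv=[3 8 5]
Step 6: demand=3,sold=3 ship[1->2]=3 ship[0->1]=3 prod=3 -> inv=[3 8 5]
Step 7: demand=3,sold=3 ship[1->2]=3 ship[0->1]=3 prod=3 -> inv=[3 8 5]

3 8 5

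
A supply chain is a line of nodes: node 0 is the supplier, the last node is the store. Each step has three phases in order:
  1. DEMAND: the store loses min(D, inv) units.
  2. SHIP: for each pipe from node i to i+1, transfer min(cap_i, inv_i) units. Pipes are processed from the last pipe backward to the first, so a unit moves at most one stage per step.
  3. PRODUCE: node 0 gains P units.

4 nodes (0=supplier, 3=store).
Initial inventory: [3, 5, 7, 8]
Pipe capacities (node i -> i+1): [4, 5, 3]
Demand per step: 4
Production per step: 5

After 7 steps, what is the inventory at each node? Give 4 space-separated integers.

Step 1: demand=4,sold=4 ship[2->3]=3 ship[1->2]=5 ship[0->1]=3 prod=5 -> inv=[5 3 9 7]
Step 2: demand=4,sold=4 ship[2->3]=3 ship[1->2]=3 ship[0->1]=4 prod=5 -> inv=[6 4 9 6]
Step 3: demand=4,sold=4 ship[2->3]=3 ship[1->2]=4 ship[0->1]=4 prod=5 -> inv=[7 4 10 5]
Step 4: demand=4,sold=4 ship[2->3]=3 ship[1->2]=4 ship[0->1]=4 prod=5 -> inv=[8 4 11 4]
Step 5: demand=4,sold=4 ship[2->3]=3 ship[1->2]=4 ship[0->1]=4 prod=5 -> inv=[9 4 12 3]
Step 6: demand=4,sold=3 ship[2->3]=3 ship[1->2]=4 ship[0->1]=4 prod=5 -> inv=[10 4 13 3]
Step 7: demand=4,sold=3 ship[2->3]=3 ship[1->2]=4 ship[0->1]=4 prod=5 -> inv=[11 4 14 3]

11 4 14 3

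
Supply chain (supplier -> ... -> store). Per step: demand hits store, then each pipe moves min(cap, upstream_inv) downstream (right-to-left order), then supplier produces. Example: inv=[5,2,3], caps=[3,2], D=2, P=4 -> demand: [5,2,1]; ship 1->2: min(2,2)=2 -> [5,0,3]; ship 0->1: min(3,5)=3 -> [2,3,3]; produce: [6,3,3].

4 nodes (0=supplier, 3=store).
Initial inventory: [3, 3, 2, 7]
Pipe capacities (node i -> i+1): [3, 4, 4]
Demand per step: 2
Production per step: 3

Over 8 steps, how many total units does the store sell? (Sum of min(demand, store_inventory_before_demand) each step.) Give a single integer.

Answer: 16

Derivation:
Step 1: sold=2 (running total=2) -> [3 3 3 7]
Step 2: sold=2 (running total=4) -> [3 3 3 8]
Step 3: sold=2 (running total=6) -> [3 3 3 9]
Step 4: sold=2 (running total=8) -> [3 3 3 10]
Step 5: sold=2 (running total=10) -> [3 3 3 11]
Step 6: sold=2 (running total=12) -> [3 3 3 12]
Step 7: sold=2 (running total=14) -> [3 3 3 13]
Step 8: sold=2 (running total=16) -> [3 3 3 14]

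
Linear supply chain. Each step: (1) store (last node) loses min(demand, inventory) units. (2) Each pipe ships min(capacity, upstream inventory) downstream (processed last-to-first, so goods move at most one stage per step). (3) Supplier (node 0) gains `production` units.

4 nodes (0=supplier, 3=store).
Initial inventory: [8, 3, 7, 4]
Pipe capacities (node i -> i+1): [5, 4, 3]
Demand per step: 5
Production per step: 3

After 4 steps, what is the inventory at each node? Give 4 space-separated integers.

Step 1: demand=5,sold=4 ship[2->3]=3 ship[1->2]=3 ship[0->1]=5 prod=3 -> inv=[6 5 7 3]
Step 2: demand=5,sold=3 ship[2->3]=3 ship[1->2]=4 ship[0->1]=5 prod=3 -> inv=[4 6 8 3]
Step 3: demand=5,sold=3 ship[2->3]=3 ship[1->2]=4 ship[0->1]=4 prod=3 -> inv=[3 6 9 3]
Step 4: demand=5,sold=3 ship[2->3]=3 ship[1->2]=4 ship[0->1]=3 prod=3 -> inv=[3 5 10 3]

3 5 10 3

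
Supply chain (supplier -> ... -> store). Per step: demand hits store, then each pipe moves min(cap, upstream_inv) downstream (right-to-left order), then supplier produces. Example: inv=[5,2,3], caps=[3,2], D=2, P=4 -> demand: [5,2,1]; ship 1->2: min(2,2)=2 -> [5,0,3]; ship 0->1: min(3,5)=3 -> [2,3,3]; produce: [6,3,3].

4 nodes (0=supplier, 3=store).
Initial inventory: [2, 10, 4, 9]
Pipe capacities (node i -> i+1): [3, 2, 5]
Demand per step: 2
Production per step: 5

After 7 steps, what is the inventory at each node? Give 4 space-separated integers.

Step 1: demand=2,sold=2 ship[2->3]=4 ship[1->2]=2 ship[0->1]=2 prod=5 -> inv=[5 10 2 11]
Step 2: demand=2,sold=2 ship[2->3]=2 ship[1->2]=2 ship[0->1]=3 prod=5 -> inv=[7 11 2 11]
Step 3: demand=2,sold=2 ship[2->3]=2 ship[1->2]=2 ship[0->1]=3 prod=5 -> inv=[9 12 2 11]
Step 4: demand=2,sold=2 ship[2->3]=2 ship[1->2]=2 ship[0->1]=3 prod=5 -> inv=[11 13 2 11]
Step 5: demand=2,sold=2 ship[2->3]=2 ship[1->2]=2 ship[0->1]=3 prod=5 -> inv=[13 14 2 11]
Step 6: demand=2,sold=2 ship[2->3]=2 ship[1->2]=2 ship[0->1]=3 prod=5 -> inv=[15 15 2 11]
Step 7: demand=2,sold=2 ship[2->3]=2 ship[1->2]=2 ship[0->1]=3 prod=5 -> inv=[17 16 2 11]

17 16 2 11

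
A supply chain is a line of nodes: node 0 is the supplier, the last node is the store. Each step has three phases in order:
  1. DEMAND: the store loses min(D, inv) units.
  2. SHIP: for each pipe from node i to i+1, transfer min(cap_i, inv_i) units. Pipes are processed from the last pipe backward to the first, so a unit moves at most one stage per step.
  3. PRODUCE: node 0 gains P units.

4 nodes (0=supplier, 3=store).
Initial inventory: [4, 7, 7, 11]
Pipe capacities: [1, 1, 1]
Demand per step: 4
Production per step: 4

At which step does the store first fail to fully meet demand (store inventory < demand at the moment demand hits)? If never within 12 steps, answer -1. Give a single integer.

Step 1: demand=4,sold=4 ship[2->3]=1 ship[1->2]=1 ship[0->1]=1 prod=4 -> [7 7 7 8]
Step 2: demand=4,sold=4 ship[2->3]=1 ship[1->2]=1 ship[0->1]=1 prod=4 -> [10 7 7 5]
Step 3: demand=4,sold=4 ship[2->3]=1 ship[1->2]=1 ship[0->1]=1 prod=4 -> [13 7 7 2]
Step 4: demand=4,sold=2 ship[2->3]=1 ship[1->2]=1 ship[0->1]=1 prod=4 -> [16 7 7 1]
Step 5: demand=4,sold=1 ship[2->3]=1 ship[1->2]=1 ship[0->1]=1 prod=4 -> [19 7 7 1]
Step 6: demand=4,sold=1 ship[2->3]=1 ship[1->2]=1 ship[0->1]=1 prod=4 -> [22 7 7 1]
Step 7: demand=4,sold=1 ship[2->3]=1 ship[1->2]=1 ship[0->1]=1 prod=4 -> [25 7 7 1]
Step 8: demand=4,sold=1 ship[2->3]=1 ship[1->2]=1 ship[0->1]=1 prod=4 -> [28 7 7 1]
Step 9: demand=4,sold=1 ship[2->3]=1 ship[1->2]=1 ship[0->1]=1 prod=4 -> [31 7 7 1]
Step 10: demand=4,sold=1 ship[2->3]=1 ship[1->2]=1 ship[0->1]=1 prod=4 -> [34 7 7 1]
Step 11: demand=4,sold=1 ship[2->3]=1 ship[1->2]=1 ship[0->1]=1 prod=4 -> [37 7 7 1]
Step 12: demand=4,sold=1 ship[2->3]=1 ship[1->2]=1 ship[0->1]=1 prod=4 -> [40 7 7 1]
First stockout at step 4

4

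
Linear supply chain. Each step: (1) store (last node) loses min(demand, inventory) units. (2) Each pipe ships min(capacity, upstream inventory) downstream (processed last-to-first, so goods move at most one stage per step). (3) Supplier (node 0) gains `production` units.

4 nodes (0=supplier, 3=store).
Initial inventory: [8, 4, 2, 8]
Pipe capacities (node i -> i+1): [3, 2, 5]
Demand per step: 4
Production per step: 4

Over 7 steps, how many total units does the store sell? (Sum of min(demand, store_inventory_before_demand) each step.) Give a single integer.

Step 1: sold=4 (running total=4) -> [9 5 2 6]
Step 2: sold=4 (running total=8) -> [10 6 2 4]
Step 3: sold=4 (running total=12) -> [11 7 2 2]
Step 4: sold=2 (running total=14) -> [12 8 2 2]
Step 5: sold=2 (running total=16) -> [13 9 2 2]
Step 6: sold=2 (running total=18) -> [14 10 2 2]
Step 7: sold=2 (running total=20) -> [15 11 2 2]

Answer: 20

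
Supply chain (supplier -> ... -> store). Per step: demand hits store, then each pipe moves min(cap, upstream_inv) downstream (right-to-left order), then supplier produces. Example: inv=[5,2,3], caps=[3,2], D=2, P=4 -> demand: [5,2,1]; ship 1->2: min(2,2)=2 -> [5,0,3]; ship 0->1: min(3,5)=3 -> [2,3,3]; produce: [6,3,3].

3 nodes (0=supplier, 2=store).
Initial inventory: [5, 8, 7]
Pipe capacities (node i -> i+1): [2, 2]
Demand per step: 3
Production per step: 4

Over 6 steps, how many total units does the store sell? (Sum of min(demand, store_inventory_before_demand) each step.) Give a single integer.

Step 1: sold=3 (running total=3) -> [7 8 6]
Step 2: sold=3 (running total=6) -> [9 8 5]
Step 3: sold=3 (running total=9) -> [11 8 4]
Step 4: sold=3 (running total=12) -> [13 8 3]
Step 5: sold=3 (running total=15) -> [15 8 2]
Step 6: sold=2 (running total=17) -> [17 8 2]

Answer: 17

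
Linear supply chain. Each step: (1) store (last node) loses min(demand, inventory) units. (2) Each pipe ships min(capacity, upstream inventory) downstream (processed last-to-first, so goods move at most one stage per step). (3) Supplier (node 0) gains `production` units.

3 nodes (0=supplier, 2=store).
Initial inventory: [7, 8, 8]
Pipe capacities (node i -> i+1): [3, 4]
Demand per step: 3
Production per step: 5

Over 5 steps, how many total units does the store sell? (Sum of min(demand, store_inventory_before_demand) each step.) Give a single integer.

Answer: 15

Derivation:
Step 1: sold=3 (running total=3) -> [9 7 9]
Step 2: sold=3 (running total=6) -> [11 6 10]
Step 3: sold=3 (running total=9) -> [13 5 11]
Step 4: sold=3 (running total=12) -> [15 4 12]
Step 5: sold=3 (running total=15) -> [17 3 13]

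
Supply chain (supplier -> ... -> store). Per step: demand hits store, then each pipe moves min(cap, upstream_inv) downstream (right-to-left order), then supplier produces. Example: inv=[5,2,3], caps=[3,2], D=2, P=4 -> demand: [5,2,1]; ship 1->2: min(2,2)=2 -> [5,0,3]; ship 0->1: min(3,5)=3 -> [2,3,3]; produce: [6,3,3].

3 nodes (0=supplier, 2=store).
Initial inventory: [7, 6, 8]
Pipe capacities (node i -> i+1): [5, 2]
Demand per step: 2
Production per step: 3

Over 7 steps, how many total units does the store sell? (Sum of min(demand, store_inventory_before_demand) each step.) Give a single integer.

Answer: 14

Derivation:
Step 1: sold=2 (running total=2) -> [5 9 8]
Step 2: sold=2 (running total=4) -> [3 12 8]
Step 3: sold=2 (running total=6) -> [3 13 8]
Step 4: sold=2 (running total=8) -> [3 14 8]
Step 5: sold=2 (running total=10) -> [3 15 8]
Step 6: sold=2 (running total=12) -> [3 16 8]
Step 7: sold=2 (running total=14) -> [3 17 8]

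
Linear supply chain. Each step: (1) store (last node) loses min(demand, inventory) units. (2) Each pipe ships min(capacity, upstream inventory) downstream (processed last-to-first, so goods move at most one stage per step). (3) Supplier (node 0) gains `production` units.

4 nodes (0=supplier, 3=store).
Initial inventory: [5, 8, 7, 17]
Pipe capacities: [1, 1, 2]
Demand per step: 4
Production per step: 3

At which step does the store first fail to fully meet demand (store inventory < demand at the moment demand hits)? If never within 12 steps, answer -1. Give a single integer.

Step 1: demand=4,sold=4 ship[2->3]=2 ship[1->2]=1 ship[0->1]=1 prod=3 -> [7 8 6 15]
Step 2: demand=4,sold=4 ship[2->3]=2 ship[1->2]=1 ship[0->1]=1 prod=3 -> [9 8 5 13]
Step 3: demand=4,sold=4 ship[2->3]=2 ship[1->2]=1 ship[0->1]=1 prod=3 -> [11 8 4 11]
Step 4: demand=4,sold=4 ship[2->3]=2 ship[1->2]=1 ship[0->1]=1 prod=3 -> [13 8 3 9]
Step 5: demand=4,sold=4 ship[2->3]=2 ship[1->2]=1 ship[0->1]=1 prod=3 -> [15 8 2 7]
Step 6: demand=4,sold=4 ship[2->3]=2 ship[1->2]=1 ship[0->1]=1 prod=3 -> [17 8 1 5]
Step 7: demand=4,sold=4 ship[2->3]=1 ship[1->2]=1 ship[0->1]=1 prod=3 -> [19 8 1 2]
Step 8: demand=4,sold=2 ship[2->3]=1 ship[1->2]=1 ship[0->1]=1 prod=3 -> [21 8 1 1]
Step 9: demand=4,sold=1 ship[2->3]=1 ship[1->2]=1 ship[0->1]=1 prod=3 -> [23 8 1 1]
Step 10: demand=4,sold=1 ship[2->3]=1 ship[1->2]=1 ship[0->1]=1 prod=3 -> [25 8 1 1]
Step 11: demand=4,sold=1 ship[2->3]=1 ship[1->2]=1 ship[0->1]=1 prod=3 -> [27 8 1 1]
Step 12: demand=4,sold=1 ship[2->3]=1 ship[1->2]=1 ship[0->1]=1 prod=3 -> [29 8 1 1]
First stockout at step 8

8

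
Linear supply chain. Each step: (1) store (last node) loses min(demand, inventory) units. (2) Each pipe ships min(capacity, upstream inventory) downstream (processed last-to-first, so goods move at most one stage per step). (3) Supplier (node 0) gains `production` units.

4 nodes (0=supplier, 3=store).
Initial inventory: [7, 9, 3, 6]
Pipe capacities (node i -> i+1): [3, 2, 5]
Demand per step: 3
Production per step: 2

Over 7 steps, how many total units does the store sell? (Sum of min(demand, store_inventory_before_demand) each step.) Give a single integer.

Step 1: sold=3 (running total=3) -> [6 10 2 6]
Step 2: sold=3 (running total=6) -> [5 11 2 5]
Step 3: sold=3 (running total=9) -> [4 12 2 4]
Step 4: sold=3 (running total=12) -> [3 13 2 3]
Step 5: sold=3 (running total=15) -> [2 14 2 2]
Step 6: sold=2 (running total=17) -> [2 14 2 2]
Step 7: sold=2 (running total=19) -> [2 14 2 2]

Answer: 19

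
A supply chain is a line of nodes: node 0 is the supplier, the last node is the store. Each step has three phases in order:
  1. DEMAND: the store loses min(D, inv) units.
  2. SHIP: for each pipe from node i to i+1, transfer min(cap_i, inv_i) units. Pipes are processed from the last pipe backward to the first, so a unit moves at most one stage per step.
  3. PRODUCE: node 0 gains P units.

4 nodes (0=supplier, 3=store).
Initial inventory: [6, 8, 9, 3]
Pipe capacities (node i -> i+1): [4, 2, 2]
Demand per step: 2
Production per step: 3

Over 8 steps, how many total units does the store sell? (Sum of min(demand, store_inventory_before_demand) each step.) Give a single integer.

Step 1: sold=2 (running total=2) -> [5 10 9 3]
Step 2: sold=2 (running total=4) -> [4 12 9 3]
Step 3: sold=2 (running total=6) -> [3 14 9 3]
Step 4: sold=2 (running total=8) -> [3 15 9 3]
Step 5: sold=2 (running total=10) -> [3 16 9 3]
Step 6: sold=2 (running total=12) -> [3 17 9 3]
Step 7: sold=2 (running total=14) -> [3 18 9 3]
Step 8: sold=2 (running total=16) -> [3 19 9 3]

Answer: 16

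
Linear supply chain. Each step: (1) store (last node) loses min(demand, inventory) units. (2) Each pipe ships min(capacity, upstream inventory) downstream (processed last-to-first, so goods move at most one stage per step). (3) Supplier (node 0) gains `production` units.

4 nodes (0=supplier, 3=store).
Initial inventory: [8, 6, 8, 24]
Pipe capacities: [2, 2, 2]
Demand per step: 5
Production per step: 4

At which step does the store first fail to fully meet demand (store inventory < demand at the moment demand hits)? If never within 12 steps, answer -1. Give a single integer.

Step 1: demand=5,sold=5 ship[2->3]=2 ship[1->2]=2 ship[0->1]=2 prod=4 -> [10 6 8 21]
Step 2: demand=5,sold=5 ship[2->3]=2 ship[1->2]=2 ship[0->1]=2 prod=4 -> [12 6 8 18]
Step 3: demand=5,sold=5 ship[2->3]=2 ship[1->2]=2 ship[0->1]=2 prod=4 -> [14 6 8 15]
Step 4: demand=5,sold=5 ship[2->3]=2 ship[1->2]=2 ship[0->1]=2 prod=4 -> [16 6 8 12]
Step 5: demand=5,sold=5 ship[2->3]=2 ship[1->2]=2 ship[0->1]=2 prod=4 -> [18 6 8 9]
Step 6: demand=5,sold=5 ship[2->3]=2 ship[1->2]=2 ship[0->1]=2 prod=4 -> [20 6 8 6]
Step 7: demand=5,sold=5 ship[2->3]=2 ship[1->2]=2 ship[0->1]=2 prod=4 -> [22 6 8 3]
Step 8: demand=5,sold=3 ship[2->3]=2 ship[1->2]=2 ship[0->1]=2 prod=4 -> [24 6 8 2]
Step 9: demand=5,sold=2 ship[2->3]=2 ship[1->2]=2 ship[0->1]=2 prod=4 -> [26 6 8 2]
Step 10: demand=5,sold=2 ship[2->3]=2 ship[1->2]=2 ship[0->1]=2 prod=4 -> [28 6 8 2]
Step 11: demand=5,sold=2 ship[2->3]=2 ship[1->2]=2 ship[0->1]=2 prod=4 -> [30 6 8 2]
Step 12: demand=5,sold=2 ship[2->3]=2 ship[1->2]=2 ship[0->1]=2 prod=4 -> [32 6 8 2]
First stockout at step 8

8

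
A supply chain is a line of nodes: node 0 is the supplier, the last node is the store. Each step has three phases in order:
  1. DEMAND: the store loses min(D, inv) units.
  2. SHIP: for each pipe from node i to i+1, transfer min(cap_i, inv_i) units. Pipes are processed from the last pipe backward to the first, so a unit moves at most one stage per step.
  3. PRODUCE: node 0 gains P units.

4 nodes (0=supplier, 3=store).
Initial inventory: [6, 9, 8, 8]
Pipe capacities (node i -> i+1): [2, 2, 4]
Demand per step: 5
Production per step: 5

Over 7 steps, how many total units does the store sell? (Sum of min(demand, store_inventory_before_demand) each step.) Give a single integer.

Step 1: sold=5 (running total=5) -> [9 9 6 7]
Step 2: sold=5 (running total=10) -> [12 9 4 6]
Step 3: sold=5 (running total=15) -> [15 9 2 5]
Step 4: sold=5 (running total=20) -> [18 9 2 2]
Step 5: sold=2 (running total=22) -> [21 9 2 2]
Step 6: sold=2 (running total=24) -> [24 9 2 2]
Step 7: sold=2 (running total=26) -> [27 9 2 2]

Answer: 26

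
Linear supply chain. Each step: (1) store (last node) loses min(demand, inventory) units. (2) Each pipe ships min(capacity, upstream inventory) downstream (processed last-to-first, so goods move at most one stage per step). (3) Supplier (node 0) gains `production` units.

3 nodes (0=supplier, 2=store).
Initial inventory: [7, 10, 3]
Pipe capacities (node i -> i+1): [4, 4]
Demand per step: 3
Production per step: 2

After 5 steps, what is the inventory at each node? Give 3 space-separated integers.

Step 1: demand=3,sold=3 ship[1->2]=4 ship[0->1]=4 prod=2 -> inv=[5 10 4]
Step 2: demand=3,sold=3 ship[1->2]=4 ship[0->1]=4 prod=2 -> inv=[3 10 5]
Step 3: demand=3,sold=3 ship[1->2]=4 ship[0->1]=3 prod=2 -> inv=[2 9 6]
Step 4: demand=3,sold=3 ship[1->2]=4 ship[0->1]=2 prod=2 -> inv=[2 7 7]
Step 5: demand=3,sold=3 ship[1->2]=4 ship[0->1]=2 prod=2 -> inv=[2 5 8]

2 5 8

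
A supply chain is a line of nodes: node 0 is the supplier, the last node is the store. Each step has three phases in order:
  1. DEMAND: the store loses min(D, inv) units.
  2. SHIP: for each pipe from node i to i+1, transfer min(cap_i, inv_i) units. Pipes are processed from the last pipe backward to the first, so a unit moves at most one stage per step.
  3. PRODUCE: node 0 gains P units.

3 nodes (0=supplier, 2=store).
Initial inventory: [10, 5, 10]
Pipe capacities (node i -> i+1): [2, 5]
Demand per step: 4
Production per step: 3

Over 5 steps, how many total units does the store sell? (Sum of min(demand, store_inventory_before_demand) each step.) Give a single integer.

Step 1: sold=4 (running total=4) -> [11 2 11]
Step 2: sold=4 (running total=8) -> [12 2 9]
Step 3: sold=4 (running total=12) -> [13 2 7]
Step 4: sold=4 (running total=16) -> [14 2 5]
Step 5: sold=4 (running total=20) -> [15 2 3]

Answer: 20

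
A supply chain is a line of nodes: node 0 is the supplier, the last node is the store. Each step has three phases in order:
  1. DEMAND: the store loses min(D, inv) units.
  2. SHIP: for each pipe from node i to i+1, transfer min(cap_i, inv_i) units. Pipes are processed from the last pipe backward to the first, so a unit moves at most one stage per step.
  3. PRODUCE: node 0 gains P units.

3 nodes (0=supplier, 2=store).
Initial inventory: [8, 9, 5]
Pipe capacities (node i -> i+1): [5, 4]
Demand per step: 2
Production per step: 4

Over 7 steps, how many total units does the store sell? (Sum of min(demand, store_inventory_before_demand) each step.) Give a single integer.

Step 1: sold=2 (running total=2) -> [7 10 7]
Step 2: sold=2 (running total=4) -> [6 11 9]
Step 3: sold=2 (running total=6) -> [5 12 11]
Step 4: sold=2 (running total=8) -> [4 13 13]
Step 5: sold=2 (running total=10) -> [4 13 15]
Step 6: sold=2 (running total=12) -> [4 13 17]
Step 7: sold=2 (running total=14) -> [4 13 19]

Answer: 14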